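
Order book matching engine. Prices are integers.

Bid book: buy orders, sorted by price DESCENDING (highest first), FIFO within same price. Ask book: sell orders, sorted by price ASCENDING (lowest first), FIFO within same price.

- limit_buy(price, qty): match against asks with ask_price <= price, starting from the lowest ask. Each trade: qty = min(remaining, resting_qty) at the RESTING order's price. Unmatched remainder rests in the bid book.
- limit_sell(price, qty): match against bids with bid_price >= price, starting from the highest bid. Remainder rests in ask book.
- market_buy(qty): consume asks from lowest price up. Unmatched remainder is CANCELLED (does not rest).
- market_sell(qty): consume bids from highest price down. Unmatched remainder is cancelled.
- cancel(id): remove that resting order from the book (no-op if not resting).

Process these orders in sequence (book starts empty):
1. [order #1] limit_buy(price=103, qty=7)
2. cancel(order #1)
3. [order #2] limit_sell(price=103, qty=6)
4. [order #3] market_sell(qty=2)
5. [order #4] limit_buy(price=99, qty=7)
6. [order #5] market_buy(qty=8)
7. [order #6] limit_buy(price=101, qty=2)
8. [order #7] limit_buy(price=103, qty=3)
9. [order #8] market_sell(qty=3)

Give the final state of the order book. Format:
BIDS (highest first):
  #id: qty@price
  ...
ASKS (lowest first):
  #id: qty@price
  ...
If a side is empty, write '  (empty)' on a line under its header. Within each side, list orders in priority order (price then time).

After op 1 [order #1] limit_buy(price=103, qty=7): fills=none; bids=[#1:7@103] asks=[-]
After op 2 cancel(order #1): fills=none; bids=[-] asks=[-]
After op 3 [order #2] limit_sell(price=103, qty=6): fills=none; bids=[-] asks=[#2:6@103]
After op 4 [order #3] market_sell(qty=2): fills=none; bids=[-] asks=[#2:6@103]
After op 5 [order #4] limit_buy(price=99, qty=7): fills=none; bids=[#4:7@99] asks=[#2:6@103]
After op 6 [order #5] market_buy(qty=8): fills=#5x#2:6@103; bids=[#4:7@99] asks=[-]
After op 7 [order #6] limit_buy(price=101, qty=2): fills=none; bids=[#6:2@101 #4:7@99] asks=[-]
After op 8 [order #7] limit_buy(price=103, qty=3): fills=none; bids=[#7:3@103 #6:2@101 #4:7@99] asks=[-]
After op 9 [order #8] market_sell(qty=3): fills=#7x#8:3@103; bids=[#6:2@101 #4:7@99] asks=[-]

Answer: BIDS (highest first):
  #6: 2@101
  #4: 7@99
ASKS (lowest first):
  (empty)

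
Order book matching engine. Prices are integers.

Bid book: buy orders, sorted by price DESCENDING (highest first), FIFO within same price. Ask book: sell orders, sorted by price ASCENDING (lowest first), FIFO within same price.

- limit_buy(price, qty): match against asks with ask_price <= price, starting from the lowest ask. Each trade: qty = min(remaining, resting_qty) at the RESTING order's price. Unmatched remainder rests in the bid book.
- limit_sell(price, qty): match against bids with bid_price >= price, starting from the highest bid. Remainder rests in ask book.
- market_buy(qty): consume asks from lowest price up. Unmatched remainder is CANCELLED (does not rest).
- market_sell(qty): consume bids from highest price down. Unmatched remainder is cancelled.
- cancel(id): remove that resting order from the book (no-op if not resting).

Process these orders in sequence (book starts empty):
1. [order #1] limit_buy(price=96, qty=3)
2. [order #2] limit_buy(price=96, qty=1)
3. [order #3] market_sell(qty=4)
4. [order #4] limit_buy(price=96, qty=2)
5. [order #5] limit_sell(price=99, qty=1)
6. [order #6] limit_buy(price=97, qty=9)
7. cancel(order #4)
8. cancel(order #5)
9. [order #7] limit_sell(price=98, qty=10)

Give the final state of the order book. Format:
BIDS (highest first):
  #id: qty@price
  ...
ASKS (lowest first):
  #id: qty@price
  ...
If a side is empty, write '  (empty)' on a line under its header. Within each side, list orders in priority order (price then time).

Answer: BIDS (highest first):
  #6: 9@97
ASKS (lowest first):
  #7: 10@98

Derivation:
After op 1 [order #1] limit_buy(price=96, qty=3): fills=none; bids=[#1:3@96] asks=[-]
After op 2 [order #2] limit_buy(price=96, qty=1): fills=none; bids=[#1:3@96 #2:1@96] asks=[-]
After op 3 [order #3] market_sell(qty=4): fills=#1x#3:3@96 #2x#3:1@96; bids=[-] asks=[-]
After op 4 [order #4] limit_buy(price=96, qty=2): fills=none; bids=[#4:2@96] asks=[-]
After op 5 [order #5] limit_sell(price=99, qty=1): fills=none; bids=[#4:2@96] asks=[#5:1@99]
After op 6 [order #6] limit_buy(price=97, qty=9): fills=none; bids=[#6:9@97 #4:2@96] asks=[#5:1@99]
After op 7 cancel(order #4): fills=none; bids=[#6:9@97] asks=[#5:1@99]
After op 8 cancel(order #5): fills=none; bids=[#6:9@97] asks=[-]
After op 9 [order #7] limit_sell(price=98, qty=10): fills=none; bids=[#6:9@97] asks=[#7:10@98]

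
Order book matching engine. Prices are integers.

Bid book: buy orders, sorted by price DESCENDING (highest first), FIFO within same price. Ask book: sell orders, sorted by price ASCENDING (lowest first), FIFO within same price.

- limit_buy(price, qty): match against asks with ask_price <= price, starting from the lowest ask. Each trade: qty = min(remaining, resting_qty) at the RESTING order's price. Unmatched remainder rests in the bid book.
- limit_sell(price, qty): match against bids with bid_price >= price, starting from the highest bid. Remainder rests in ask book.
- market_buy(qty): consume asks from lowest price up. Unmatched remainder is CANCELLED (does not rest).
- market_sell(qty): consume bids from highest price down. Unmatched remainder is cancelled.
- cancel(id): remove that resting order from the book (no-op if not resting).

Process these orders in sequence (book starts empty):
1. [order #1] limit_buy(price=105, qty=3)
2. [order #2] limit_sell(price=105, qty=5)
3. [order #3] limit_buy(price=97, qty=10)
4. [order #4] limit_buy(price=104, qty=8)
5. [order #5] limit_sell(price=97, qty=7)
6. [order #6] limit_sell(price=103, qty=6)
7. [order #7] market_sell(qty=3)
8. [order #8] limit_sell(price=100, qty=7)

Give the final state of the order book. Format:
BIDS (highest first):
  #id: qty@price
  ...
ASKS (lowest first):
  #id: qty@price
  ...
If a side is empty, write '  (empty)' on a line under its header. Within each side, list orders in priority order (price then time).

Answer: BIDS (highest first):
  #3: 7@97
ASKS (lowest first):
  #8: 7@100
  #6: 5@103
  #2: 2@105

Derivation:
After op 1 [order #1] limit_buy(price=105, qty=3): fills=none; bids=[#1:3@105] asks=[-]
After op 2 [order #2] limit_sell(price=105, qty=5): fills=#1x#2:3@105; bids=[-] asks=[#2:2@105]
After op 3 [order #3] limit_buy(price=97, qty=10): fills=none; bids=[#3:10@97] asks=[#2:2@105]
After op 4 [order #4] limit_buy(price=104, qty=8): fills=none; bids=[#4:8@104 #3:10@97] asks=[#2:2@105]
After op 5 [order #5] limit_sell(price=97, qty=7): fills=#4x#5:7@104; bids=[#4:1@104 #3:10@97] asks=[#2:2@105]
After op 6 [order #6] limit_sell(price=103, qty=6): fills=#4x#6:1@104; bids=[#3:10@97] asks=[#6:5@103 #2:2@105]
After op 7 [order #7] market_sell(qty=3): fills=#3x#7:3@97; bids=[#3:7@97] asks=[#6:5@103 #2:2@105]
After op 8 [order #8] limit_sell(price=100, qty=7): fills=none; bids=[#3:7@97] asks=[#8:7@100 #6:5@103 #2:2@105]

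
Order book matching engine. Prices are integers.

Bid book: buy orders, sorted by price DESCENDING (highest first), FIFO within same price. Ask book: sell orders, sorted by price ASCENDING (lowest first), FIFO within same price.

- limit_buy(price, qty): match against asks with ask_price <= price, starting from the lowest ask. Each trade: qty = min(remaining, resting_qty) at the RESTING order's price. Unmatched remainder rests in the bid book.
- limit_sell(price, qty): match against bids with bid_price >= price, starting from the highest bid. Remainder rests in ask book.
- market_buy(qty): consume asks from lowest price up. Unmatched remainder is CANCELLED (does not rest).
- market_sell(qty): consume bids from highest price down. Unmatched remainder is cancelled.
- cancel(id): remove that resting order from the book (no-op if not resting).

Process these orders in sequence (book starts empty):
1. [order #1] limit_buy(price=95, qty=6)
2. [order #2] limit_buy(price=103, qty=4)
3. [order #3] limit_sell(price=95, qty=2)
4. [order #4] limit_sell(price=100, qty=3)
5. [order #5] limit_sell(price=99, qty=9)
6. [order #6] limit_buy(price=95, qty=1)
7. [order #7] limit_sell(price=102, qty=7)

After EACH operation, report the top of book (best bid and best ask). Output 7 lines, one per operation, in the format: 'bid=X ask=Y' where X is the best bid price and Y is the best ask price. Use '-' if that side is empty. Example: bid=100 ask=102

Answer: bid=95 ask=-
bid=103 ask=-
bid=103 ask=-
bid=95 ask=100
bid=95 ask=99
bid=95 ask=99
bid=95 ask=99

Derivation:
After op 1 [order #1] limit_buy(price=95, qty=6): fills=none; bids=[#1:6@95] asks=[-]
After op 2 [order #2] limit_buy(price=103, qty=4): fills=none; bids=[#2:4@103 #1:6@95] asks=[-]
After op 3 [order #3] limit_sell(price=95, qty=2): fills=#2x#3:2@103; bids=[#2:2@103 #1:6@95] asks=[-]
After op 4 [order #4] limit_sell(price=100, qty=3): fills=#2x#4:2@103; bids=[#1:6@95] asks=[#4:1@100]
After op 5 [order #5] limit_sell(price=99, qty=9): fills=none; bids=[#1:6@95] asks=[#5:9@99 #4:1@100]
After op 6 [order #6] limit_buy(price=95, qty=1): fills=none; bids=[#1:6@95 #6:1@95] asks=[#5:9@99 #4:1@100]
After op 7 [order #7] limit_sell(price=102, qty=7): fills=none; bids=[#1:6@95 #6:1@95] asks=[#5:9@99 #4:1@100 #7:7@102]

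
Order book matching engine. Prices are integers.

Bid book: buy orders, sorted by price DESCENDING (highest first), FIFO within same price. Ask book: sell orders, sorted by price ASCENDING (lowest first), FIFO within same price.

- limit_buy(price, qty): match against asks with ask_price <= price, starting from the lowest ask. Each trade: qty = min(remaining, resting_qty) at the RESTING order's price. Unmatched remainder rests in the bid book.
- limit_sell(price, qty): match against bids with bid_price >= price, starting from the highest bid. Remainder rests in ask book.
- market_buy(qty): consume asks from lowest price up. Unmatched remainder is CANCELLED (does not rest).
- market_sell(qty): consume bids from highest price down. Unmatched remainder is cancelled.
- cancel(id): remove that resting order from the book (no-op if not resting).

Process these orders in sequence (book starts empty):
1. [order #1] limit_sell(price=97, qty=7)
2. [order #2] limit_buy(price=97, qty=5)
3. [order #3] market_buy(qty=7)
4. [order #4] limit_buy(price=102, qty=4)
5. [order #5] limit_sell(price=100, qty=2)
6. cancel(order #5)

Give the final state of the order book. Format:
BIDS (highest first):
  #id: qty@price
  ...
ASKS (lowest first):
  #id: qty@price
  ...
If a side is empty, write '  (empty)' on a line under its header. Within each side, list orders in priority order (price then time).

Answer: BIDS (highest first):
  #4: 2@102
ASKS (lowest first):
  (empty)

Derivation:
After op 1 [order #1] limit_sell(price=97, qty=7): fills=none; bids=[-] asks=[#1:7@97]
After op 2 [order #2] limit_buy(price=97, qty=5): fills=#2x#1:5@97; bids=[-] asks=[#1:2@97]
After op 3 [order #3] market_buy(qty=7): fills=#3x#1:2@97; bids=[-] asks=[-]
After op 4 [order #4] limit_buy(price=102, qty=4): fills=none; bids=[#4:4@102] asks=[-]
After op 5 [order #5] limit_sell(price=100, qty=2): fills=#4x#5:2@102; bids=[#4:2@102] asks=[-]
After op 6 cancel(order #5): fills=none; bids=[#4:2@102] asks=[-]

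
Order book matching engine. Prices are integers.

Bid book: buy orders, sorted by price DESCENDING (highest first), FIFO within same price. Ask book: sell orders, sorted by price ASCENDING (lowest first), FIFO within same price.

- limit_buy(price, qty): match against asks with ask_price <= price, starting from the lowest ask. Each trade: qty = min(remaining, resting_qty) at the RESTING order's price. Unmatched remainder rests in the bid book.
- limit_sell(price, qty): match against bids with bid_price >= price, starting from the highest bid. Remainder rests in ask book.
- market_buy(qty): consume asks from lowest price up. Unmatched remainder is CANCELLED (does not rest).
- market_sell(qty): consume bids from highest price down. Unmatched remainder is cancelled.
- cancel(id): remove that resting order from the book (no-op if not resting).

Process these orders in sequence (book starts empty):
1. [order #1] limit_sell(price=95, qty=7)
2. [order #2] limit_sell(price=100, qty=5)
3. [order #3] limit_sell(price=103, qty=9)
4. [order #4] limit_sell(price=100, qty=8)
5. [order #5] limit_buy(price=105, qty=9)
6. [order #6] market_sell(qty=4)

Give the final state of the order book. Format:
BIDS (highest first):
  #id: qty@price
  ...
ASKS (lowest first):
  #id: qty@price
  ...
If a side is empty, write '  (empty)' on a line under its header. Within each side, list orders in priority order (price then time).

After op 1 [order #1] limit_sell(price=95, qty=7): fills=none; bids=[-] asks=[#1:7@95]
After op 2 [order #2] limit_sell(price=100, qty=5): fills=none; bids=[-] asks=[#1:7@95 #2:5@100]
After op 3 [order #3] limit_sell(price=103, qty=9): fills=none; bids=[-] asks=[#1:7@95 #2:5@100 #3:9@103]
After op 4 [order #4] limit_sell(price=100, qty=8): fills=none; bids=[-] asks=[#1:7@95 #2:5@100 #4:8@100 #3:9@103]
After op 5 [order #5] limit_buy(price=105, qty=9): fills=#5x#1:7@95 #5x#2:2@100; bids=[-] asks=[#2:3@100 #4:8@100 #3:9@103]
After op 6 [order #6] market_sell(qty=4): fills=none; bids=[-] asks=[#2:3@100 #4:8@100 #3:9@103]

Answer: BIDS (highest first):
  (empty)
ASKS (lowest first):
  #2: 3@100
  #4: 8@100
  #3: 9@103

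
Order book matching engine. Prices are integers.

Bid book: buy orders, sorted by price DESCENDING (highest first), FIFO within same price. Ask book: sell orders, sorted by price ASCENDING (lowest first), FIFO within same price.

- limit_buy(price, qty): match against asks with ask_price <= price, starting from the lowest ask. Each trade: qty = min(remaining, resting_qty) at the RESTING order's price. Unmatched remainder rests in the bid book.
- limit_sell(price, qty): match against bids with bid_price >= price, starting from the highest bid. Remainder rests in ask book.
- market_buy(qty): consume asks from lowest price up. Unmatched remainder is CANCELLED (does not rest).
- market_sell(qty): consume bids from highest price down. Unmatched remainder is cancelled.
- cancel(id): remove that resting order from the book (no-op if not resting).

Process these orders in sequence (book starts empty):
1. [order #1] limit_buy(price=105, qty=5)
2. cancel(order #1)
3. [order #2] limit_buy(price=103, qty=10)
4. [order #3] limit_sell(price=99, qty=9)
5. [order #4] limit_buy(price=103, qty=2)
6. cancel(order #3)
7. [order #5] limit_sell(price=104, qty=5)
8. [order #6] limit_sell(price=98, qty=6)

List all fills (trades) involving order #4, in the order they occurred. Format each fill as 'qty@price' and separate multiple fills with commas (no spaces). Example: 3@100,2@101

After op 1 [order #1] limit_buy(price=105, qty=5): fills=none; bids=[#1:5@105] asks=[-]
After op 2 cancel(order #1): fills=none; bids=[-] asks=[-]
After op 3 [order #2] limit_buy(price=103, qty=10): fills=none; bids=[#2:10@103] asks=[-]
After op 4 [order #3] limit_sell(price=99, qty=9): fills=#2x#3:9@103; bids=[#2:1@103] asks=[-]
After op 5 [order #4] limit_buy(price=103, qty=2): fills=none; bids=[#2:1@103 #4:2@103] asks=[-]
After op 6 cancel(order #3): fills=none; bids=[#2:1@103 #4:2@103] asks=[-]
After op 7 [order #5] limit_sell(price=104, qty=5): fills=none; bids=[#2:1@103 #4:2@103] asks=[#5:5@104]
After op 8 [order #6] limit_sell(price=98, qty=6): fills=#2x#6:1@103 #4x#6:2@103; bids=[-] asks=[#6:3@98 #5:5@104]

Answer: 2@103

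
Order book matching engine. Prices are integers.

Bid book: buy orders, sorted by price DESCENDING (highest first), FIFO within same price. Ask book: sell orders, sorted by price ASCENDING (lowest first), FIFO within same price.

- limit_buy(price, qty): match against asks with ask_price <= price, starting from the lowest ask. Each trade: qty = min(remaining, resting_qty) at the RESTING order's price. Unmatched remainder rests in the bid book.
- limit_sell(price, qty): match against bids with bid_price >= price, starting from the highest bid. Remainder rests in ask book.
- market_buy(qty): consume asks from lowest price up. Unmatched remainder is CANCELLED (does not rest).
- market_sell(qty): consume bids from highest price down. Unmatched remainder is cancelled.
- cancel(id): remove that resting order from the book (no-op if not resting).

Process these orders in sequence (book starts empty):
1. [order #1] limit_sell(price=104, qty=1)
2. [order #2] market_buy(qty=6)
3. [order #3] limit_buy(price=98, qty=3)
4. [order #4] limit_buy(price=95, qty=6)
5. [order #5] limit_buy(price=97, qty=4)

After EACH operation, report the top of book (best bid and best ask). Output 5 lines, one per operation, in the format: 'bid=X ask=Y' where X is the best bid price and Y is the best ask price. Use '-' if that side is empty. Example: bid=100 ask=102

Answer: bid=- ask=104
bid=- ask=-
bid=98 ask=-
bid=98 ask=-
bid=98 ask=-

Derivation:
After op 1 [order #1] limit_sell(price=104, qty=1): fills=none; bids=[-] asks=[#1:1@104]
After op 2 [order #2] market_buy(qty=6): fills=#2x#1:1@104; bids=[-] asks=[-]
After op 3 [order #3] limit_buy(price=98, qty=3): fills=none; bids=[#3:3@98] asks=[-]
After op 4 [order #4] limit_buy(price=95, qty=6): fills=none; bids=[#3:3@98 #4:6@95] asks=[-]
After op 5 [order #5] limit_buy(price=97, qty=4): fills=none; bids=[#3:3@98 #5:4@97 #4:6@95] asks=[-]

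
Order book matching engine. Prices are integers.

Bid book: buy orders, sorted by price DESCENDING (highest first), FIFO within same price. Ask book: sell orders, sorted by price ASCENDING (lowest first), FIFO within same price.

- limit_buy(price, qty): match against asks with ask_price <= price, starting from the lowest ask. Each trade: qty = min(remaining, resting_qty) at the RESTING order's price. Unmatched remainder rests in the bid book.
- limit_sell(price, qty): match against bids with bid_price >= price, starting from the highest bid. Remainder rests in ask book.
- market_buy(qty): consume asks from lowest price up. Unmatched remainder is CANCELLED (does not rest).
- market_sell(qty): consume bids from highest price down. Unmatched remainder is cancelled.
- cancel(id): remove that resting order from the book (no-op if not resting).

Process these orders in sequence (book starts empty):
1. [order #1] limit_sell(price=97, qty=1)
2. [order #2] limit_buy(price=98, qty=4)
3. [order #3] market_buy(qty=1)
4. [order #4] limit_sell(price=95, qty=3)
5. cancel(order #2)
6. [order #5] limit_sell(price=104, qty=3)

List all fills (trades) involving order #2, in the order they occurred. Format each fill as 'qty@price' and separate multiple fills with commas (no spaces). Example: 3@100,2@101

Answer: 1@97,3@98

Derivation:
After op 1 [order #1] limit_sell(price=97, qty=1): fills=none; bids=[-] asks=[#1:1@97]
After op 2 [order #2] limit_buy(price=98, qty=4): fills=#2x#1:1@97; bids=[#2:3@98] asks=[-]
After op 3 [order #3] market_buy(qty=1): fills=none; bids=[#2:3@98] asks=[-]
After op 4 [order #4] limit_sell(price=95, qty=3): fills=#2x#4:3@98; bids=[-] asks=[-]
After op 5 cancel(order #2): fills=none; bids=[-] asks=[-]
After op 6 [order #5] limit_sell(price=104, qty=3): fills=none; bids=[-] asks=[#5:3@104]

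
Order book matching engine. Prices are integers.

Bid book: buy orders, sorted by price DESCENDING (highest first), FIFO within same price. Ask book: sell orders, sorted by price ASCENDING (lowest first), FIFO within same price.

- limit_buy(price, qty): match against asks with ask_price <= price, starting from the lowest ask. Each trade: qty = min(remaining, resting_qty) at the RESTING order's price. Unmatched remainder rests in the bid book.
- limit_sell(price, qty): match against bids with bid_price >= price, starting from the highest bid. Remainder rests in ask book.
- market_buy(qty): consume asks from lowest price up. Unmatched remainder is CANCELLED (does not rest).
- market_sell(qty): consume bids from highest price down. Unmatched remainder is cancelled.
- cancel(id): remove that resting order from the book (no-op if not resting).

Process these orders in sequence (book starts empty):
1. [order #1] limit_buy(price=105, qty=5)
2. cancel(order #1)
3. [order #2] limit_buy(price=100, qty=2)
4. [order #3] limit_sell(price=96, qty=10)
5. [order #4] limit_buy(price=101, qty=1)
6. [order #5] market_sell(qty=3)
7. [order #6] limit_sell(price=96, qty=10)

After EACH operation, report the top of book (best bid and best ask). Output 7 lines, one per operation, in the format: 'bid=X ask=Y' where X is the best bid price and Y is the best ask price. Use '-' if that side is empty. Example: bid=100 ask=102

After op 1 [order #1] limit_buy(price=105, qty=5): fills=none; bids=[#1:5@105] asks=[-]
After op 2 cancel(order #1): fills=none; bids=[-] asks=[-]
After op 3 [order #2] limit_buy(price=100, qty=2): fills=none; bids=[#2:2@100] asks=[-]
After op 4 [order #3] limit_sell(price=96, qty=10): fills=#2x#3:2@100; bids=[-] asks=[#3:8@96]
After op 5 [order #4] limit_buy(price=101, qty=1): fills=#4x#3:1@96; bids=[-] asks=[#3:7@96]
After op 6 [order #5] market_sell(qty=3): fills=none; bids=[-] asks=[#3:7@96]
After op 7 [order #6] limit_sell(price=96, qty=10): fills=none; bids=[-] asks=[#3:7@96 #6:10@96]

Answer: bid=105 ask=-
bid=- ask=-
bid=100 ask=-
bid=- ask=96
bid=- ask=96
bid=- ask=96
bid=- ask=96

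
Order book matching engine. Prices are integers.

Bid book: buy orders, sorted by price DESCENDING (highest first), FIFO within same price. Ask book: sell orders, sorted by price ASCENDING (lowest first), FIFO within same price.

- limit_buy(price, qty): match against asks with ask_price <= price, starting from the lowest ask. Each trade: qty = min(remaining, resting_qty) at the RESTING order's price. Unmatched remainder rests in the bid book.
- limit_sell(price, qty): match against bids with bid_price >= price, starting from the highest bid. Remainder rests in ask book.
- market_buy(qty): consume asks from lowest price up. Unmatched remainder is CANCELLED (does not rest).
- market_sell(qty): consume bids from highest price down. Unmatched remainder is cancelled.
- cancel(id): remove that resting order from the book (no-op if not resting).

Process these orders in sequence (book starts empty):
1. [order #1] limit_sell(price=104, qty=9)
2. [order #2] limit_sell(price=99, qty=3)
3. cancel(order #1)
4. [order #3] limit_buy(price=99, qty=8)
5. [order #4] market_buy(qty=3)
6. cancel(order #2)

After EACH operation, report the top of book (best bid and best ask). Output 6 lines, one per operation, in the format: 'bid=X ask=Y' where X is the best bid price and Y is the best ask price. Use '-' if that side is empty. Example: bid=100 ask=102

Answer: bid=- ask=104
bid=- ask=99
bid=- ask=99
bid=99 ask=-
bid=99 ask=-
bid=99 ask=-

Derivation:
After op 1 [order #1] limit_sell(price=104, qty=9): fills=none; bids=[-] asks=[#1:9@104]
After op 2 [order #2] limit_sell(price=99, qty=3): fills=none; bids=[-] asks=[#2:3@99 #1:9@104]
After op 3 cancel(order #1): fills=none; bids=[-] asks=[#2:3@99]
After op 4 [order #3] limit_buy(price=99, qty=8): fills=#3x#2:3@99; bids=[#3:5@99] asks=[-]
After op 5 [order #4] market_buy(qty=3): fills=none; bids=[#3:5@99] asks=[-]
After op 6 cancel(order #2): fills=none; bids=[#3:5@99] asks=[-]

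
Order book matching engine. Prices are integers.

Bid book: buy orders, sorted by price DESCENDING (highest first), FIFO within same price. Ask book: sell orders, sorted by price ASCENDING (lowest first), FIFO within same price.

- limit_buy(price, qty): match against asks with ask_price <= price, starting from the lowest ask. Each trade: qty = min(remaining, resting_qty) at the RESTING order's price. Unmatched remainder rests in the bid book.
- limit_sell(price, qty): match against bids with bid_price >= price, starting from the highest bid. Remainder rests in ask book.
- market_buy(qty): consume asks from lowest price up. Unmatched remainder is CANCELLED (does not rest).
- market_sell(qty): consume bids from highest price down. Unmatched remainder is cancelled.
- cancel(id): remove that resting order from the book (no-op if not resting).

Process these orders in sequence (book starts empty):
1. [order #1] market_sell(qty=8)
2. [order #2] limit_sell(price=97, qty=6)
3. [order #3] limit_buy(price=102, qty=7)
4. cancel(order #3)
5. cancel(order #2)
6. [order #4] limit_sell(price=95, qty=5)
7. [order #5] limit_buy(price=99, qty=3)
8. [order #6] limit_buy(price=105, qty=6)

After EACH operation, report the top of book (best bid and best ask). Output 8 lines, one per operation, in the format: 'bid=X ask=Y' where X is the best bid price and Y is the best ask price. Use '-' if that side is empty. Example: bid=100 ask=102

After op 1 [order #1] market_sell(qty=8): fills=none; bids=[-] asks=[-]
After op 2 [order #2] limit_sell(price=97, qty=6): fills=none; bids=[-] asks=[#2:6@97]
After op 3 [order #3] limit_buy(price=102, qty=7): fills=#3x#2:6@97; bids=[#3:1@102] asks=[-]
After op 4 cancel(order #3): fills=none; bids=[-] asks=[-]
After op 5 cancel(order #2): fills=none; bids=[-] asks=[-]
After op 6 [order #4] limit_sell(price=95, qty=5): fills=none; bids=[-] asks=[#4:5@95]
After op 7 [order #5] limit_buy(price=99, qty=3): fills=#5x#4:3@95; bids=[-] asks=[#4:2@95]
After op 8 [order #6] limit_buy(price=105, qty=6): fills=#6x#4:2@95; bids=[#6:4@105] asks=[-]

Answer: bid=- ask=-
bid=- ask=97
bid=102 ask=-
bid=- ask=-
bid=- ask=-
bid=- ask=95
bid=- ask=95
bid=105 ask=-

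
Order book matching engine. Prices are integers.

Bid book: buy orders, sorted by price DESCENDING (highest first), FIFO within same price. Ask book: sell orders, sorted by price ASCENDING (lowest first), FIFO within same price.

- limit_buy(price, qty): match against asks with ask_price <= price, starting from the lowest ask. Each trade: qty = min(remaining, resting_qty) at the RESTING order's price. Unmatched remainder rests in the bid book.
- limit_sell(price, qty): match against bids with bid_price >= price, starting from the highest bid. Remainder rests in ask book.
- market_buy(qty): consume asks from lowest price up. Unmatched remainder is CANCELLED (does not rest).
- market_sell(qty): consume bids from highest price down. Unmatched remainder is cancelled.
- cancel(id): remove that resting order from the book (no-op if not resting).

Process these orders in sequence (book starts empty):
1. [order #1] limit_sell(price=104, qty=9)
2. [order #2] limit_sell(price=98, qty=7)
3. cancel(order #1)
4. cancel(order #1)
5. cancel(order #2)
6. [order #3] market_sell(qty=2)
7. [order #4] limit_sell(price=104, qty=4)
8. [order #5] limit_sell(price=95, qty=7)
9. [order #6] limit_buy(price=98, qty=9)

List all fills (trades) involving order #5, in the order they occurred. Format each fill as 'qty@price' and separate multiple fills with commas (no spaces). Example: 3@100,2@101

Answer: 7@95

Derivation:
After op 1 [order #1] limit_sell(price=104, qty=9): fills=none; bids=[-] asks=[#1:9@104]
After op 2 [order #2] limit_sell(price=98, qty=7): fills=none; bids=[-] asks=[#2:7@98 #1:9@104]
After op 3 cancel(order #1): fills=none; bids=[-] asks=[#2:7@98]
After op 4 cancel(order #1): fills=none; bids=[-] asks=[#2:7@98]
After op 5 cancel(order #2): fills=none; bids=[-] asks=[-]
After op 6 [order #3] market_sell(qty=2): fills=none; bids=[-] asks=[-]
After op 7 [order #4] limit_sell(price=104, qty=4): fills=none; bids=[-] asks=[#4:4@104]
After op 8 [order #5] limit_sell(price=95, qty=7): fills=none; bids=[-] asks=[#5:7@95 #4:4@104]
After op 9 [order #6] limit_buy(price=98, qty=9): fills=#6x#5:7@95; bids=[#6:2@98] asks=[#4:4@104]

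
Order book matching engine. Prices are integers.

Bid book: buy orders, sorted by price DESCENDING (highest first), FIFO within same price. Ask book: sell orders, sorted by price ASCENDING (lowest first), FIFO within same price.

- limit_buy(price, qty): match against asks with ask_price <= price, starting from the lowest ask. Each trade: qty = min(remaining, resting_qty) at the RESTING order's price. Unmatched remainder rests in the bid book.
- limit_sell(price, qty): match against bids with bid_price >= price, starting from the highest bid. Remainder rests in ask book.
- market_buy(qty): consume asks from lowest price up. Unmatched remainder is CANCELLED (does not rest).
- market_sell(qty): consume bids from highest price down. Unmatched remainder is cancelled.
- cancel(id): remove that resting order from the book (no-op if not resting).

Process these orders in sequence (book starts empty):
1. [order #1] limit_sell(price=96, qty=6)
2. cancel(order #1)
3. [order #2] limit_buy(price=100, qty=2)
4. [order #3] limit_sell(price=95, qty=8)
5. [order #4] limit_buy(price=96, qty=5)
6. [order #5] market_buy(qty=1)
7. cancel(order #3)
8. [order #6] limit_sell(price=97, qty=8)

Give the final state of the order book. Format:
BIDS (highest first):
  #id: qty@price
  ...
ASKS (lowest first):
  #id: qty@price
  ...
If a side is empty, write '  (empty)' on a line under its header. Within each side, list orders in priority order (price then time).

After op 1 [order #1] limit_sell(price=96, qty=6): fills=none; bids=[-] asks=[#1:6@96]
After op 2 cancel(order #1): fills=none; bids=[-] asks=[-]
After op 3 [order #2] limit_buy(price=100, qty=2): fills=none; bids=[#2:2@100] asks=[-]
After op 4 [order #3] limit_sell(price=95, qty=8): fills=#2x#3:2@100; bids=[-] asks=[#3:6@95]
After op 5 [order #4] limit_buy(price=96, qty=5): fills=#4x#3:5@95; bids=[-] asks=[#3:1@95]
After op 6 [order #5] market_buy(qty=1): fills=#5x#3:1@95; bids=[-] asks=[-]
After op 7 cancel(order #3): fills=none; bids=[-] asks=[-]
After op 8 [order #6] limit_sell(price=97, qty=8): fills=none; bids=[-] asks=[#6:8@97]

Answer: BIDS (highest first):
  (empty)
ASKS (lowest first):
  #6: 8@97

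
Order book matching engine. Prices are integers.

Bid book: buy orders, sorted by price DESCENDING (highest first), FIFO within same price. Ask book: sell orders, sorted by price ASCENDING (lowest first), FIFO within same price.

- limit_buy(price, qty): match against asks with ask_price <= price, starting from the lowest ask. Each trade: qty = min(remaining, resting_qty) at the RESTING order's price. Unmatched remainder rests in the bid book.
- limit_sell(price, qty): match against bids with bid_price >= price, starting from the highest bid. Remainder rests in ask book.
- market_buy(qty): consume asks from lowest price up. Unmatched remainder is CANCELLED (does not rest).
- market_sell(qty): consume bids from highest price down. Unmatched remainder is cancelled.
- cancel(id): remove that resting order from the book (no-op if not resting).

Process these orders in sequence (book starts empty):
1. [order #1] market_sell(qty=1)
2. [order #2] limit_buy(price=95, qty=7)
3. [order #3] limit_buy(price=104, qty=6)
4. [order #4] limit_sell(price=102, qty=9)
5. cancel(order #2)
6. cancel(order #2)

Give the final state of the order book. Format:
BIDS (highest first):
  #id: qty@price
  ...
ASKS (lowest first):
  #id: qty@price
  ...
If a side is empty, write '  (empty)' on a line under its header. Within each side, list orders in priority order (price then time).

Answer: BIDS (highest first):
  (empty)
ASKS (lowest first):
  #4: 3@102

Derivation:
After op 1 [order #1] market_sell(qty=1): fills=none; bids=[-] asks=[-]
After op 2 [order #2] limit_buy(price=95, qty=7): fills=none; bids=[#2:7@95] asks=[-]
After op 3 [order #3] limit_buy(price=104, qty=6): fills=none; bids=[#3:6@104 #2:7@95] asks=[-]
After op 4 [order #4] limit_sell(price=102, qty=9): fills=#3x#4:6@104; bids=[#2:7@95] asks=[#4:3@102]
After op 5 cancel(order #2): fills=none; bids=[-] asks=[#4:3@102]
After op 6 cancel(order #2): fills=none; bids=[-] asks=[#4:3@102]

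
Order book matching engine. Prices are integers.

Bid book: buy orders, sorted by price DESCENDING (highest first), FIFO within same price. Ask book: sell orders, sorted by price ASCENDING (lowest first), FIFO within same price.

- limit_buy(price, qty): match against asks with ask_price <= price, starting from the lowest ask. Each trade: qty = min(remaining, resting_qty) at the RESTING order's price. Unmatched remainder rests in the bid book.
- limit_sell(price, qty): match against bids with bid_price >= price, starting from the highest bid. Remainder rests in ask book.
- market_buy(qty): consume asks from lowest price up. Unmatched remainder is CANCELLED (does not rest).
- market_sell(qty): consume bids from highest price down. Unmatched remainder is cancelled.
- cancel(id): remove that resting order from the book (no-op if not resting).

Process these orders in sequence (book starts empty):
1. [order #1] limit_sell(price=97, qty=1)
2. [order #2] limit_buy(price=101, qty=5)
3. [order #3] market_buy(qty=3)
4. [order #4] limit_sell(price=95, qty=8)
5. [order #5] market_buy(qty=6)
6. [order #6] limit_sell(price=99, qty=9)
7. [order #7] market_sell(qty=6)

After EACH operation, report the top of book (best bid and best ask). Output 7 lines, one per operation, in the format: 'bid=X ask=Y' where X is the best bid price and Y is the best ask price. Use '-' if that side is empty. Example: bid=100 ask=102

Answer: bid=- ask=97
bid=101 ask=-
bid=101 ask=-
bid=- ask=95
bid=- ask=-
bid=- ask=99
bid=- ask=99

Derivation:
After op 1 [order #1] limit_sell(price=97, qty=1): fills=none; bids=[-] asks=[#1:1@97]
After op 2 [order #2] limit_buy(price=101, qty=5): fills=#2x#1:1@97; bids=[#2:4@101] asks=[-]
After op 3 [order #3] market_buy(qty=3): fills=none; bids=[#2:4@101] asks=[-]
After op 4 [order #4] limit_sell(price=95, qty=8): fills=#2x#4:4@101; bids=[-] asks=[#4:4@95]
After op 5 [order #5] market_buy(qty=6): fills=#5x#4:4@95; bids=[-] asks=[-]
After op 6 [order #6] limit_sell(price=99, qty=9): fills=none; bids=[-] asks=[#6:9@99]
After op 7 [order #7] market_sell(qty=6): fills=none; bids=[-] asks=[#6:9@99]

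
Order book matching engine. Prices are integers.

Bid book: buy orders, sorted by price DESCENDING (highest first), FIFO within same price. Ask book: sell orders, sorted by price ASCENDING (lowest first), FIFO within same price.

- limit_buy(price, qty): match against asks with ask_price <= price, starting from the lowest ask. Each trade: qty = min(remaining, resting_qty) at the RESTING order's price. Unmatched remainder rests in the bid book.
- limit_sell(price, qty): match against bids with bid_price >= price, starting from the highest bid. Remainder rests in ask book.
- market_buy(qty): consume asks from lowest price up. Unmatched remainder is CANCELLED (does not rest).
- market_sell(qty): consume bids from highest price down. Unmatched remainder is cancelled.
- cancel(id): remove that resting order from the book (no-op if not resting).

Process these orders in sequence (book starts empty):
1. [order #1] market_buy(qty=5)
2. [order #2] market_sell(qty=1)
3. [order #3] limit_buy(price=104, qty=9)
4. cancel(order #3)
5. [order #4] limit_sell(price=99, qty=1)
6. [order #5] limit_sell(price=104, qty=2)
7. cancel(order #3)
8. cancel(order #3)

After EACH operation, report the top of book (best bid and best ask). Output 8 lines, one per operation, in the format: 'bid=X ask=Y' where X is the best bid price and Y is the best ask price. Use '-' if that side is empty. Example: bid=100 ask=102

Answer: bid=- ask=-
bid=- ask=-
bid=104 ask=-
bid=- ask=-
bid=- ask=99
bid=- ask=99
bid=- ask=99
bid=- ask=99

Derivation:
After op 1 [order #1] market_buy(qty=5): fills=none; bids=[-] asks=[-]
After op 2 [order #2] market_sell(qty=1): fills=none; bids=[-] asks=[-]
After op 3 [order #3] limit_buy(price=104, qty=9): fills=none; bids=[#3:9@104] asks=[-]
After op 4 cancel(order #3): fills=none; bids=[-] asks=[-]
After op 5 [order #4] limit_sell(price=99, qty=1): fills=none; bids=[-] asks=[#4:1@99]
After op 6 [order #5] limit_sell(price=104, qty=2): fills=none; bids=[-] asks=[#4:1@99 #5:2@104]
After op 7 cancel(order #3): fills=none; bids=[-] asks=[#4:1@99 #5:2@104]
After op 8 cancel(order #3): fills=none; bids=[-] asks=[#4:1@99 #5:2@104]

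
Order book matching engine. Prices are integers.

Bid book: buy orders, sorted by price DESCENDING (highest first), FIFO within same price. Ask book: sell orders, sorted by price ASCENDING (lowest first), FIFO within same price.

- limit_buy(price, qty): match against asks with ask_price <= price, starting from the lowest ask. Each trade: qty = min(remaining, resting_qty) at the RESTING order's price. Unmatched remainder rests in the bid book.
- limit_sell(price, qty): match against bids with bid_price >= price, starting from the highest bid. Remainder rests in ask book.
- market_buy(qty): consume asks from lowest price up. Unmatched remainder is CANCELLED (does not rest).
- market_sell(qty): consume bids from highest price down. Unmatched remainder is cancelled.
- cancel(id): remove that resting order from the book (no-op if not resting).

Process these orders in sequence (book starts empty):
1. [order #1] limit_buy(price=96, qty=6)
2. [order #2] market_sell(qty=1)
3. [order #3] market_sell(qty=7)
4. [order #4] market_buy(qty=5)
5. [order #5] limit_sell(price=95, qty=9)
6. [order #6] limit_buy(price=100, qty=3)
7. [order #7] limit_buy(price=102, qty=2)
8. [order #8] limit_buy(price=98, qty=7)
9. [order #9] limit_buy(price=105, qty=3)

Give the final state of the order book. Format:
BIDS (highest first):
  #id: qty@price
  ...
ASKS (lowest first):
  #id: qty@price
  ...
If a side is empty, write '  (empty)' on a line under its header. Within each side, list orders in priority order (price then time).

After op 1 [order #1] limit_buy(price=96, qty=6): fills=none; bids=[#1:6@96] asks=[-]
After op 2 [order #2] market_sell(qty=1): fills=#1x#2:1@96; bids=[#1:5@96] asks=[-]
After op 3 [order #3] market_sell(qty=7): fills=#1x#3:5@96; bids=[-] asks=[-]
After op 4 [order #4] market_buy(qty=5): fills=none; bids=[-] asks=[-]
After op 5 [order #5] limit_sell(price=95, qty=9): fills=none; bids=[-] asks=[#5:9@95]
After op 6 [order #6] limit_buy(price=100, qty=3): fills=#6x#5:3@95; bids=[-] asks=[#5:6@95]
After op 7 [order #7] limit_buy(price=102, qty=2): fills=#7x#5:2@95; bids=[-] asks=[#5:4@95]
After op 8 [order #8] limit_buy(price=98, qty=7): fills=#8x#5:4@95; bids=[#8:3@98] asks=[-]
After op 9 [order #9] limit_buy(price=105, qty=3): fills=none; bids=[#9:3@105 #8:3@98] asks=[-]

Answer: BIDS (highest first):
  #9: 3@105
  #8: 3@98
ASKS (lowest first):
  (empty)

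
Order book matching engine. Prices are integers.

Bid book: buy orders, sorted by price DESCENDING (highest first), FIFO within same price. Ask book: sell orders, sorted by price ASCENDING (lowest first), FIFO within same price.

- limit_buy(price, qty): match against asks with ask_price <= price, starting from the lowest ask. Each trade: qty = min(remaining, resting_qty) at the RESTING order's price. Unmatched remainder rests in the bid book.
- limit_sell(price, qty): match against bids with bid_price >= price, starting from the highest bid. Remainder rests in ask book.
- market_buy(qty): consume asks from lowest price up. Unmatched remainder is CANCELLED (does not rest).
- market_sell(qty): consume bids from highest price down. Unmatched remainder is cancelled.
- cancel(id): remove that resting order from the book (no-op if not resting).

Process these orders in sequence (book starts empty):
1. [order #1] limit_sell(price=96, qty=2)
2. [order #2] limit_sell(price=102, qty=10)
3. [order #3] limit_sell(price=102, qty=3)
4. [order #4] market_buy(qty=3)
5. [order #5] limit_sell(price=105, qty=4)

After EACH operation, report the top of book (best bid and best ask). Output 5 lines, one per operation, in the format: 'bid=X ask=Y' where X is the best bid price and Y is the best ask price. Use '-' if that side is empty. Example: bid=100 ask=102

After op 1 [order #1] limit_sell(price=96, qty=2): fills=none; bids=[-] asks=[#1:2@96]
After op 2 [order #2] limit_sell(price=102, qty=10): fills=none; bids=[-] asks=[#1:2@96 #2:10@102]
After op 3 [order #3] limit_sell(price=102, qty=3): fills=none; bids=[-] asks=[#1:2@96 #2:10@102 #3:3@102]
After op 4 [order #4] market_buy(qty=3): fills=#4x#1:2@96 #4x#2:1@102; bids=[-] asks=[#2:9@102 #3:3@102]
After op 5 [order #5] limit_sell(price=105, qty=4): fills=none; bids=[-] asks=[#2:9@102 #3:3@102 #5:4@105]

Answer: bid=- ask=96
bid=- ask=96
bid=- ask=96
bid=- ask=102
bid=- ask=102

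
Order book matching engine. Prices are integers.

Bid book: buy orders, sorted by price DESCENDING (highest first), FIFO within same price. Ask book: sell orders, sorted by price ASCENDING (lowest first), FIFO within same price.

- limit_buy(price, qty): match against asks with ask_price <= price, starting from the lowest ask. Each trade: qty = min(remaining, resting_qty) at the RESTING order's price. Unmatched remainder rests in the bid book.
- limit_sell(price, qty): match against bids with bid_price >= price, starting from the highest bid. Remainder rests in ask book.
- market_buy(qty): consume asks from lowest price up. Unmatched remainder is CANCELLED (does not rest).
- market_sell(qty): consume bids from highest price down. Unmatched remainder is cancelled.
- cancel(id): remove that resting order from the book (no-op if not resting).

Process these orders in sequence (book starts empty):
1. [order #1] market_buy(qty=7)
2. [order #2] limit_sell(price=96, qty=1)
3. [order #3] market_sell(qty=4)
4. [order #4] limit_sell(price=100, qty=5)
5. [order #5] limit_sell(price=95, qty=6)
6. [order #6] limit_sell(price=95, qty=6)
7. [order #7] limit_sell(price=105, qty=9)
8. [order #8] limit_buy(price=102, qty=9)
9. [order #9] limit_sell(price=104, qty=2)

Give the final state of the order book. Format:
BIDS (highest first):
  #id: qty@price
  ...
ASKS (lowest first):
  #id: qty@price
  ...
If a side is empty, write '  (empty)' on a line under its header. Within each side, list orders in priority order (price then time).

Answer: BIDS (highest first):
  (empty)
ASKS (lowest first):
  #6: 3@95
  #2: 1@96
  #4: 5@100
  #9: 2@104
  #7: 9@105

Derivation:
After op 1 [order #1] market_buy(qty=7): fills=none; bids=[-] asks=[-]
After op 2 [order #2] limit_sell(price=96, qty=1): fills=none; bids=[-] asks=[#2:1@96]
After op 3 [order #3] market_sell(qty=4): fills=none; bids=[-] asks=[#2:1@96]
After op 4 [order #4] limit_sell(price=100, qty=5): fills=none; bids=[-] asks=[#2:1@96 #4:5@100]
After op 5 [order #5] limit_sell(price=95, qty=6): fills=none; bids=[-] asks=[#5:6@95 #2:1@96 #4:5@100]
After op 6 [order #6] limit_sell(price=95, qty=6): fills=none; bids=[-] asks=[#5:6@95 #6:6@95 #2:1@96 #4:5@100]
After op 7 [order #7] limit_sell(price=105, qty=9): fills=none; bids=[-] asks=[#5:6@95 #6:6@95 #2:1@96 #4:5@100 #7:9@105]
After op 8 [order #8] limit_buy(price=102, qty=9): fills=#8x#5:6@95 #8x#6:3@95; bids=[-] asks=[#6:3@95 #2:1@96 #4:5@100 #7:9@105]
After op 9 [order #9] limit_sell(price=104, qty=2): fills=none; bids=[-] asks=[#6:3@95 #2:1@96 #4:5@100 #9:2@104 #7:9@105]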